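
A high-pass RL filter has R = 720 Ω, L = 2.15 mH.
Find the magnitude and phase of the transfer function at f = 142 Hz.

Step 1 — Angular frequency: ω = 2π·142 = 892.2 rad/s.
Step 2 — Transfer function: H(jω) = jωL/(R + jωL).
Step 3 — Numerator jωL = j·1.918; denominator R + jωL = 720 + j1.918.
Step 4 — H = 7.098e-06 + j0.002664.
Step 5 — Magnitude: |H| = 0.002664 (-51.5 dB); phase: φ = 89.8°.

|H| = 0.002664 (-51.5 dB), φ = 89.8°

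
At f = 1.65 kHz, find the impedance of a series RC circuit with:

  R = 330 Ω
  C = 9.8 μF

Step 1 — Angular frequency: ω = 2π·f = 2π·1650 = 1.037e+04 rad/s.
Step 2 — Component impedances:
  R: Z = R = 330 Ω
  C: Z = 1/(jωC) = -j/(ω·C) = 0 - j9.843 Ω
Step 3 — Series combination: Z_total = R + C = 330 - j9.843 Ω = 330.1∠-1.7° Ω.

Z = 330 - j9.843 Ω = 330.1∠-1.7° Ω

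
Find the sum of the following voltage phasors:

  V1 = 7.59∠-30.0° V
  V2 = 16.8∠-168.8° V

Step 1 — Convert each phasor to rectangular form:
  V1 = 7.59·(cos(-30.0°) + j·sin(-30.0°)) = 6.573 - j3.795 V
  V2 = 16.8·(cos(-168.8°) + j·sin(-168.8°)) = -16.48 - j3.263 V
Step 2 — Sum components: V_total = -9.907 - j7.058 V.
Step 3 — Convert to polar: |V_total| = 12.16 V, ∠V_total = -144.5°.

V_total = 12.16∠-144.5° V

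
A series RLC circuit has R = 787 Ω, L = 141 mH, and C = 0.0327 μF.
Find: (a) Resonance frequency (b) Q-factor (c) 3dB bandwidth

Step 1 — Resonance: ω₀ = 1/√(LC) = 1/√(0.141·3.27e-08) = 1.473e+04 rad/s.
Step 2 — f₀ = ω₀/(2π) = 2344 Hz.
Step 3 — Series Q: Q = ω₀L/R = 1.473e+04·0.141/787 = 2.639.
Step 4 — Bandwidth: Δω = ω₀/Q = 5582 rad/s; BW = Δω/(2π) = 888.3 Hz.

(a) f₀ = 2344 Hz  (b) Q = 2.639  (c) BW = 888.3 Hz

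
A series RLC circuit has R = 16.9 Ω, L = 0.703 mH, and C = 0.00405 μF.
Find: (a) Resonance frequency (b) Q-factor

Step 1 — Resonance condition Im(Z)=0 gives ω₀ = 1/√(LC).
Step 2 — ω₀ = 1/√(0.000703·4.05e-09) = 5.926e+05 rad/s.
Step 3 — f₀ = ω₀/(2π) = 9.432e+04 Hz.
Step 4 — Series Q: Q = ω₀L/R = 5.926e+05·0.000703/16.9 = 24.65.

(a) f₀ = 9.432e+04 Hz  (b) Q = 24.65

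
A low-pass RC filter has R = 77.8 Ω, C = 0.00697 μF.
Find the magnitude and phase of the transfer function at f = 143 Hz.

Step 1 — Angular frequency: ω = 2π·143 = 898.5 rad/s.
Step 2 — Transfer function: H(jω) = 1/(1 + jωRC).
Step 3 — Denominator: 1 + jωRC = 1 + j·898.5·77.8·6.97e-09 = 1 + j0.0004872.
Step 4 — H = 1 - j0.0004872.
Step 5 — Magnitude: |H| = 1 (-0.0 dB); phase: φ = -0.0°.

|H| = 1 (-0.0 dB), φ = -0.0°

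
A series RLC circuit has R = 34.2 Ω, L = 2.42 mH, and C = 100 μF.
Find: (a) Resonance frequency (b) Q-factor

Step 1 — Resonance condition Im(Z)=0 gives ω₀ = 1/√(LC).
Step 2 — ω₀ = 1/√(0.00242·0.0001) = 2033 rad/s.
Step 3 — f₀ = ω₀/(2π) = 323.5 Hz.
Step 4 — Series Q: Q = ω₀L/R = 2033·0.00242/34.2 = 0.1438.

(a) f₀ = 323.5 Hz  (b) Q = 0.1438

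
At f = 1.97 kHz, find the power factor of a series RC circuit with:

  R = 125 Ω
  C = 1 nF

Step 1 — Angular frequency: ω = 2π·f = 2π·1970 = 1.238e+04 rad/s.
Step 2 — Component impedances:
  R: Z = R = 125 Ω
  C: Z = 1/(jωC) = -j/(ω·C) = 0 - j8.079e+04 Ω
Step 3 — Series combination: Z_total = R + C = 125 - j8.079e+04 Ω = 8.079e+04∠-89.9° Ω.
Step 4 — Power factor: PF = cos(φ) = Re(Z)/|Z| = 125/8.079e+04 = 0.001547.
Step 5 — Type: Im(Z) = -8.079e+04 ⇒ leading (phase φ = -89.9°).

PF = 0.001547 (leading, φ = -89.9°)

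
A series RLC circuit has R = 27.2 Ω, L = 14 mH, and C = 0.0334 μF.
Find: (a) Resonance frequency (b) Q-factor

Step 1 — Resonance condition Im(Z)=0 gives ω₀ = 1/√(LC).
Step 2 — ω₀ = 1/√(0.014·3.34e-08) = 4.624e+04 rad/s.
Step 3 — f₀ = ω₀/(2π) = 7360 Hz.
Step 4 — Series Q: Q = ω₀L/R = 4.624e+04·0.014/27.2 = 23.8.

(a) f₀ = 7360 Hz  (b) Q = 23.8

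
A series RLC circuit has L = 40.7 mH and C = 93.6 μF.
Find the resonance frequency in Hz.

Step 1 — Resonance condition Im(Z)=0 gives ω₀ = 1/√(LC).
Step 2 — ω₀ = 1/√(0.0407·9.36e-05) = 512.3 rad/s.
Step 3 — f₀ = ω₀/(2π) = 81.54 Hz.

f₀ = 81.54 Hz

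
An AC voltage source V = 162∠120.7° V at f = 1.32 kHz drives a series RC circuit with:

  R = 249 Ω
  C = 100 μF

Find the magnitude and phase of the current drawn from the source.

Step 1 — Angular frequency: ω = 2π·f = 2π·1320 = 8294 rad/s.
Step 2 — Component impedances:
  R: Z = R = 249 Ω
  C: Z = 1/(jωC) = -j/(ω·C) = 0 - j1.206 Ω
Step 3 — Series combination: Z_total = R + C = 249 - j1.206 Ω = 249∠-0.3° Ω.
Step 4 — Source phasor: V = 162∠120.7° V = -82.71 + j139.3 V.
Step 5 — Ohm's law: I = V / Z_total = (-82.71 + j139.3) / (249 - j1.206) = -0.3349 + j0.5578 A.
Step 6 — Convert to polar: |I| = 0.6506 A, ∠I = 121.0°.

I = 0.6506∠121.0° A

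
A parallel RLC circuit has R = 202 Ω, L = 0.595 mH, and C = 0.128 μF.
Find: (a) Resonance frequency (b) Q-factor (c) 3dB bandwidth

Step 1 — Resonance: ω₀ = 1/√(LC) = 1/√(0.000595·1.28e-07) = 1.146e+05 rad/s.
Step 2 — f₀ = ω₀/(2π) = 1.824e+04 Hz.
Step 3 — Parallel Q: Q = R/(ω₀L) = 202/(1.146e+05·0.000595) = 2.963.
Step 4 — Bandwidth: Δω = ω₀/Q = 3.868e+04 rad/s; BW = Δω/(2π) = 6155 Hz.

(a) f₀ = 1.824e+04 Hz  (b) Q = 2.963  (c) BW = 6155 Hz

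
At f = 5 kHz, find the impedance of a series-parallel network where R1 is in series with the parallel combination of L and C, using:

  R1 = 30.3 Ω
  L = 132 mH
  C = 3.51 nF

Step 1 — Angular frequency: ω = 2π·f = 2π·5000 = 3.142e+04 rad/s.
Step 2 — Component impedances:
  R1: Z = R = 30.3 Ω
  L: Z = jωL = j·3.142e+04·0.132 = 0 + j4147 Ω
  C: Z = 1/(jωC) = -j/(ω·C) = 0 - j9069 Ω
Step 3 — Parallel branch: L || C = 1/(1/L + 1/C) = 0 + j7641 Ω.
Step 4 — Series with R1: Z_total = R1 + (L || C) = 30.3 + j7641 Ω = 7641∠89.8° Ω.

Z = 30.3 + j7641 Ω = 7641∠89.8° Ω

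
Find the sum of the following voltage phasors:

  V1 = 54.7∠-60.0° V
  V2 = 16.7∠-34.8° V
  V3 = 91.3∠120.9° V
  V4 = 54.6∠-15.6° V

Step 1 — Convert each phasor to rectangular form:
  V1 = 54.7·(cos(-60.0°) + j·sin(-60.0°)) = 27.35 - j47.37 V
  V2 = 16.7·(cos(-34.8°) + j·sin(-34.8°)) = 13.71 - j9.531 V
  V3 = 91.3·(cos(120.9°) + j·sin(120.9°)) = -46.89 + j78.34 V
  V4 = 54.6·(cos(-15.6°) + j·sin(-15.6°)) = 52.59 - j14.68 V
Step 2 — Sum components: V_total = 46.77 + j6.756 V.
Step 3 — Convert to polar: |V_total| = 47.25 V, ∠V_total = 8.2°.

V_total = 47.25∠8.2° V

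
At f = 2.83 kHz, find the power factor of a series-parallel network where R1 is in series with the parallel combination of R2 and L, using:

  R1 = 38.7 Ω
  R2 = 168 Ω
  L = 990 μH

Step 1 — Angular frequency: ω = 2π·f = 2π·2830 = 1.778e+04 rad/s.
Step 2 — Component impedances:
  R1: Z = R = 38.7 Ω
  R2: Z = R = 168 Ω
  L: Z = jωL = j·1.778e+04·0.00099 = 0 + j17.6 Ω
Step 3 — Parallel branch: R2 || L = 1/(1/R2 + 1/L) = 1.825 + j17.41 Ω.
Step 4 — Series with R1: Z_total = R1 + (R2 || L) = 40.52 + j17.41 Ω = 44.11∠23.3° Ω.
Step 5 — Power factor: PF = cos(φ) = Re(Z)/|Z| = 40.525/44.107 = 0.9188.
Step 6 — Type: Im(Z) = 17.41 ⇒ lagging (phase φ = 23.3°).

PF = 0.9188 (lagging, φ = 23.3°)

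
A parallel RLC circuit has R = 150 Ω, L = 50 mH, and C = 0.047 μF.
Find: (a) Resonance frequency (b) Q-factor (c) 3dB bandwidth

Step 1 — Resonance: ω₀ = 1/√(LC) = 1/√(0.05·4.7e-08) = 2.063e+04 rad/s.
Step 2 — f₀ = ω₀/(2π) = 3283 Hz.
Step 3 — Parallel Q: Q = R/(ω₀L) = 150/(2.063e+04·0.05) = 0.1454.
Step 4 — Bandwidth: Δω = ω₀/Q = 1.418e+05 rad/s; BW = Δω/(2π) = 2.258e+04 Hz.

(a) f₀ = 3283 Hz  (b) Q = 0.1454  (c) BW = 2.258e+04 Hz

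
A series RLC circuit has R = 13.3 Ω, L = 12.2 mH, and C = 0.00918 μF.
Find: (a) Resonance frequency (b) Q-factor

Step 1 — Resonance condition Im(Z)=0 gives ω₀ = 1/√(LC).
Step 2 — ω₀ = 1/√(0.0122·9.18e-09) = 9.449e+04 rad/s.
Step 3 — f₀ = ω₀/(2π) = 1.504e+04 Hz.
Step 4 — Series Q: Q = ω₀L/R = 9.449e+04·0.0122/13.3 = 86.68.

(a) f₀ = 1.504e+04 Hz  (b) Q = 86.68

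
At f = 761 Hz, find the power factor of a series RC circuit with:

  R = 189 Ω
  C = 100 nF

Step 1 — Angular frequency: ω = 2π·f = 2π·761 = 4782 rad/s.
Step 2 — Component impedances:
  R: Z = R = 189 Ω
  C: Z = 1/(jωC) = -j/(ω·C) = 0 - j2091 Ω
Step 3 — Series combination: Z_total = R + C = 189 - j2091 Ω = 2100∠-84.8° Ω.
Step 4 — Power factor: PF = cos(φ) = Re(Z)/|Z| = 189/2100 = 0.09.
Step 5 — Type: Im(Z) = -2091 ⇒ leading (phase φ = -84.8°).

PF = 0.09 (leading, φ = -84.8°)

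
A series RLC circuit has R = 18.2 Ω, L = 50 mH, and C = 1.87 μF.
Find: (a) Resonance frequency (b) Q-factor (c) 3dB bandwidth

Step 1 — Resonance condition Im(Z)=0 gives ω₀ = 1/√(LC).
Step 2 — ω₀ = 1/√(0.05·1.87e-06) = 3270 rad/s.
Step 3 — f₀ = ω₀/(2π) = 520.5 Hz.
Step 4 — Series Q: Q = ω₀L/R = 3270·0.05/18.2 = 8.984.
Step 5 — 3dB bandwidth: Δω = ω₀/Q = 364 rad/s; BW = Δω/(2π) = 57.93 Hz.

(a) f₀ = 520.5 Hz  (b) Q = 8.984  (c) BW = 57.93 Hz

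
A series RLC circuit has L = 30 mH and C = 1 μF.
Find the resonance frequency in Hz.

Step 1 — Resonance condition Im(Z)=0 gives ω₀ = 1/√(LC).
Step 2 — ω₀ = 1/√(0.03·1e-06) = 5774 rad/s.
Step 3 — f₀ = ω₀/(2π) = 918.9 Hz.

f₀ = 918.9 Hz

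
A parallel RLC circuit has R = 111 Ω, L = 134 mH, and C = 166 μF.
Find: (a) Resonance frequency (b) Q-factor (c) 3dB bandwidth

Step 1 — Resonance: ω₀ = 1/√(LC) = 1/√(0.134·0.000166) = 212 rad/s.
Step 2 — f₀ = ω₀/(2π) = 33.75 Hz.
Step 3 — Parallel Q: Q = R/(ω₀L) = 111/(212·0.134) = 3.907.
Step 4 — Bandwidth: Δω = ω₀/Q = 54.27 rad/s; BW = Δω/(2π) = 8.638 Hz.

(a) f₀ = 33.75 Hz  (b) Q = 3.907  (c) BW = 8.638 Hz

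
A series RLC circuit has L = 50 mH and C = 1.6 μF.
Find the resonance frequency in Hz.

Step 1 — Resonance condition Im(Z)=0 gives ω₀ = 1/√(LC).
Step 2 — ω₀ = 1/√(0.05·1.6e-06) = 3536 rad/s.
Step 3 — f₀ = ω₀/(2π) = 562.7 Hz.

f₀ = 562.7 Hz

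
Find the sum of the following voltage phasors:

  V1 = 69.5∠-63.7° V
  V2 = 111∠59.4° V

Step 1 — Convert each phasor to rectangular form:
  V1 = 69.5·(cos(-63.7°) + j·sin(-63.7°)) = 30.79 - j62.31 V
  V2 = 111·(cos(59.4°) + j·sin(59.4°)) = 56.5 + j95.54 V
Step 2 — Sum components: V_total = 87.3 + j33.24 V.
Step 3 — Convert to polar: |V_total| = 93.41 V, ∠V_total = 20.8°.

V_total = 93.41∠20.8° V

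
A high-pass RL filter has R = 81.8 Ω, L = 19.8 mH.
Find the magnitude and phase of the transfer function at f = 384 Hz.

Step 1 — Angular frequency: ω = 2π·384 = 2413 rad/s.
Step 2 — Transfer function: H(jω) = jωL/(R + jωL).
Step 3 — Numerator jωL = j·47.77; denominator R + jωL = 81.8 + j47.77.
Step 4 — H = 0.2543 + j0.4355.
Step 5 — Magnitude: |H| = 0.5043 (-5.9 dB); phase: φ = 59.7°.

|H| = 0.5043 (-5.9 dB), φ = 59.7°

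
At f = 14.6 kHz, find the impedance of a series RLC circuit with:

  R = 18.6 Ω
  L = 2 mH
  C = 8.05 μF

Step 1 — Angular frequency: ω = 2π·f = 2π·1.46e+04 = 9.173e+04 rad/s.
Step 2 — Component impedances:
  R: Z = R = 18.6 Ω
  L: Z = jωL = j·9.173e+04·0.002 = 0 + j183.5 Ω
  C: Z = 1/(jωC) = -j/(ω·C) = 0 - j1.354 Ω
Step 3 — Series combination: Z_total = R + L + C = 18.6 + j182.1 Ω = 183.1∠84.2° Ω.

Z = 18.6 + j182.1 Ω = 183.1∠84.2° Ω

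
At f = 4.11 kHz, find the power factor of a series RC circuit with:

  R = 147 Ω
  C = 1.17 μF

Step 1 — Angular frequency: ω = 2π·f = 2π·4110 = 2.582e+04 rad/s.
Step 2 — Component impedances:
  R: Z = R = 147 Ω
  C: Z = 1/(jωC) = -j/(ω·C) = 0 - j33.1 Ω
Step 3 — Series combination: Z_total = R + C = 147 - j33.1 Ω = 150.7∠-12.7° Ω.
Step 4 — Power factor: PF = cos(φ) = Re(Z)/|Z| = 147/150.68 = 0.9756.
Step 5 — Type: Im(Z) = -33.1 ⇒ leading (phase φ = -12.7°).

PF = 0.9756 (leading, φ = -12.7°)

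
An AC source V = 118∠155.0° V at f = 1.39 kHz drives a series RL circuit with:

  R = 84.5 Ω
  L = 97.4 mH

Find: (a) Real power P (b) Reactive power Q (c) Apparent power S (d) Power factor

Step 1 — Angular frequency: ω = 2π·f = 2π·1390 = 8734 rad/s.
Step 2 — Component impedances:
  R: Z = R = 84.5 Ω
  L: Z = jωL = j·8734·0.0974 = 0 + j850.7 Ω
Step 3 — Series combination: Z_total = R + L = 84.5 + j850.7 Ω = 854.8∠84.3° Ω.
Step 4 — Source phasor: V = 118∠155.0° V = -106.9 + j49.87 V.
Step 5 — Current: I = V / Z = 0.04568 + j0.1303 A = 0.138∠70.7° A.
Step 6 — Complex power: S = V·I* = 1.61 + j16.21 VA.
Step 7 — Real power: P = Re(S) = 1.61 W.
Step 8 — Reactive power: Q = Im(S) = 16.21 VAR.
Step 9 — Apparent power: |S| = 16.29 VA.
Step 10 — Power factor: PF = P/|S| = 0.09885 (lagging).

(a) P = 1.61 W  (b) Q = 16.21 VAR  (c) S = 16.29 VA  (d) PF = 0.09885 (lagging)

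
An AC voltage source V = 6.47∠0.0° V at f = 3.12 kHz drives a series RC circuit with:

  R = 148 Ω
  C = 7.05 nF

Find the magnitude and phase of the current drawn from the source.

Step 1 — Angular frequency: ω = 2π·f = 2π·3120 = 1.96e+04 rad/s.
Step 2 — Component impedances:
  R: Z = R = 148 Ω
  C: Z = 1/(jωC) = -j/(ω·C) = 0 - j7236 Ω
Step 3 — Series combination: Z_total = R + C = 148 - j7236 Ω = 7237∠-88.8° Ω.
Step 4 — Source phasor: V = 6.47∠0.0° V = 6.47 V.
Step 5 — Ohm's law: I = V / Z_total = (6.47) / (148 - j7236) = 1.828e-05 + j0.0008938 A.
Step 6 — Convert to polar: |I| = 0.000894 A, ∠I = 88.8°.

I = 0.000894∠88.8° A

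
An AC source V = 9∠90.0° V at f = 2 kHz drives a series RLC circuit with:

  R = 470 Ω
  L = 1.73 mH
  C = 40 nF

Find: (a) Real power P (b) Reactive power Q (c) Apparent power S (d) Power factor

Step 1 — Angular frequency: ω = 2π·f = 2π·2000 = 1.257e+04 rad/s.
Step 2 — Component impedances:
  R: Z = R = 470 Ω
  L: Z = jωL = j·1.257e+04·0.00173 = 0 + j21.74 Ω
  C: Z = 1/(jωC) = -j/(ω·C) = 0 - j1989 Ω
Step 3 — Series combination: Z_total = R + L + C = 470 - j1968 Ω = 2023∠-76.6° Ω.
Step 4 — Source phasor: V = 9∠90.0° V = 0 + j9 V.
Step 5 — Current: I = V / Z = -0.004327 + j0.001034 A = 0.004449∠166.6° A.
Step 6 — Complex power: S = V·I* = 0.009302 - j0.03894 VA.
Step 7 — Real power: P = Re(S) = 0.009302 W.
Step 8 — Reactive power: Q = Im(S) = -0.03894 VAR.
Step 9 — Apparent power: |S| = 0.04004 VA.
Step 10 — Power factor: PF = P/|S| = 0.2323 (leading).

(a) P = 0.009302 W  (b) Q = -0.03894 VAR  (c) S = 0.04004 VA  (d) PF = 0.2323 (leading)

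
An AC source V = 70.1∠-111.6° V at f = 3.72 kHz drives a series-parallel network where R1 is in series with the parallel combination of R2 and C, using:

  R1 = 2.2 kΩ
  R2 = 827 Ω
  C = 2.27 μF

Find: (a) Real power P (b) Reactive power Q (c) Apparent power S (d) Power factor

Step 1 — Angular frequency: ω = 2π·f = 2π·3720 = 2.337e+04 rad/s.
Step 2 — Component impedances:
  R1: Z = R = 2200 Ω
  R2: Z = R = 827 Ω
  C: Z = 1/(jωC) = -j/(ω·C) = 0 - j18.85 Ω
Step 3 — Parallel branch: R2 || C = 1/(1/R2 + 1/C) = 0.4293 - j18.84 Ω.
Step 4 — Series with R1: Z_total = R1 + (R2 || C) = 2200 - j18.84 Ω = 2201∠-0.5° Ω.
Step 5 — Source phasor: V = 70.1∠-111.6° V = -25.81 - j65.18 V.
Step 6 — Current: I = V / Z = -0.01147 - j0.02972 A = 0.03186∠-111.1° A.
Step 7 — Complex power: S = V·I* = 2.233 - j0.01912 VA.
Step 8 — Real power: P = Re(S) = 2.233 W.
Step 9 — Reactive power: Q = Im(S) = -0.01912 VAR.
Step 10 — Apparent power: |S| = 2.233 VA.
Step 11 — Power factor: PF = P/|S| = 1 (leading).

(a) P = 2.233 W  (b) Q = -0.01912 VAR  (c) S = 2.233 VA  (d) PF = 1 (leading)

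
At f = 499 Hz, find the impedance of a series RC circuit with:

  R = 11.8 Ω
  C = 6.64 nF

Step 1 — Angular frequency: ω = 2π·f = 2π·499 = 3135 rad/s.
Step 2 — Component impedances:
  R: Z = R = 11.8 Ω
  C: Z = 1/(jωC) = -j/(ω·C) = 0 - j4.803e+04 Ω
Step 3 — Series combination: Z_total = R + C = 11.8 - j4.803e+04 Ω = 4.803e+04∠-90.0° Ω.

Z = 11.8 - j4.803e+04 Ω = 4.803e+04∠-90.0° Ω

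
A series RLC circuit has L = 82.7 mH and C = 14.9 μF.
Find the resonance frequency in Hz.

Step 1 — Resonance condition Im(Z)=0 gives ω₀ = 1/√(LC).
Step 2 — ω₀ = 1/√(0.0827·1.49e-05) = 900.9 rad/s.
Step 3 — f₀ = ω₀/(2π) = 143.4 Hz.

f₀ = 143.4 Hz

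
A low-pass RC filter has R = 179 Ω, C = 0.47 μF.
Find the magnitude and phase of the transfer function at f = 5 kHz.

Step 1 — Angular frequency: ω = 2π·5000 = 3.142e+04 rad/s.
Step 2 — Transfer function: H(jω) = 1/(1 + jωRC).
Step 3 — Denominator: 1 + jωRC = 1 + j·3.142e+04·179·4.7e-07 = 1 + j2.643.
Step 4 — H = 0.1252 - j0.331.
Step 5 — Magnitude: |H| = 0.3539 (-9.0 dB); phase: φ = -69.3°.

|H| = 0.3539 (-9.0 dB), φ = -69.3°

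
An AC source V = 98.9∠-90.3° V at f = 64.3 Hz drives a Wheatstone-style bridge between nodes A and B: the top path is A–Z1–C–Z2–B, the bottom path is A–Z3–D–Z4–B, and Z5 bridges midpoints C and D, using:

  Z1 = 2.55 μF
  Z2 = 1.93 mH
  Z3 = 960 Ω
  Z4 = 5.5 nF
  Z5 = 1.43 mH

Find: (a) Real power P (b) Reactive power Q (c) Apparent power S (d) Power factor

Step 1 — Angular frequency: ω = 2π·f = 2π·64.3 = 404 rad/s.
Step 2 — Component impedances:
  Z1: Z = 1/(jωC) = -j/(ω·C) = 0 - j970.7 Ω
  Z2: Z = jωL = j·404·0.00193 = 0 + j0.7797 Ω
  Z3: Z = R = 960 Ω
  Z4: Z = 1/(jωC) = -j/(ω·C) = 0 - j4.5e+05 Ω
  Z5: Z = jωL = j·404·0.00143 = 0 + j0.5777 Ω
Step 3 — Bridge requires nodal analysis (the Z5 bridge couples midpoints C and D, so the two paths cannot be reduced to a simple series/parallel combination). Setting node B to ground and injecting 1 A at node A, the 3-node admittance system at A, C, D solves to V_A = Z_AB = 485.6 - j479.2 Ω = 682.2∠-44.6° Ω.
Step 4 — Source phasor: V = 98.9∠-90.3° V = -0.5178 - j98.9 V.
Step 5 — Current: I = V / Z = 0.1013 - j0.1037 A = 0.145∠-45.7° A.
Step 6 — Complex power: S = V·I* = 10.21 - j10.07 VA.
Step 7 — Real power: P = Re(S) = 10.21 W.
Step 8 — Reactive power: Q = Im(S) = -10.07 VAR.
Step 9 — Apparent power: |S| = 14.34 VA.
Step 10 — Power factor: PF = P/|S| = 0.7118 (leading).

(a) P = 10.21 W  (b) Q = -10.07 VAR  (c) S = 14.34 VA  (d) PF = 0.7118 (leading)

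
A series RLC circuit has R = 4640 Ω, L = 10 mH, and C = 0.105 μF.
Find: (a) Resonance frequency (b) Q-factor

Step 1 — Resonance condition Im(Z)=0 gives ω₀ = 1/√(LC).
Step 2 — ω₀ = 1/√(0.01·1.05e-07) = 3.086e+04 rad/s.
Step 3 — f₀ = ω₀/(2π) = 4912 Hz.
Step 4 — Series Q: Q = ω₀L/R = 3.086e+04·0.01/4640 = 0.06651.

(a) f₀ = 4912 Hz  (b) Q = 0.06651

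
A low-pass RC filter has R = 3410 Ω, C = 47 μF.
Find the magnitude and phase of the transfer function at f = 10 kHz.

Step 1 — Angular frequency: ω = 2π·1e+04 = 6.283e+04 rad/s.
Step 2 — Transfer function: H(jω) = 1/(1 + jωRC).
Step 3 — Denominator: 1 + jωRC = 1 + j·6.283e+04·3410·4.7e-05 = 1 + j1.007e+04.
Step 4 — H = 9.861e-09 - j9.93e-05.
Step 5 — Magnitude: |H| = 9.93e-05 (-80.1 dB); phase: φ = -90.0°.

|H| = 9.93e-05 (-80.1 dB), φ = -90.0°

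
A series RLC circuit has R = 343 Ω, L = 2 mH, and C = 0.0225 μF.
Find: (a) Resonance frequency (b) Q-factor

Step 1 — Resonance condition Im(Z)=0 gives ω₀ = 1/√(LC).
Step 2 — ω₀ = 1/√(0.002·2.25e-08) = 1.491e+05 rad/s.
Step 3 — f₀ = ω₀/(2π) = 2.373e+04 Hz.
Step 4 — Series Q: Q = ω₀L/R = 1.491e+05·0.002/343 = 0.8692.

(a) f₀ = 2.373e+04 Hz  (b) Q = 0.8692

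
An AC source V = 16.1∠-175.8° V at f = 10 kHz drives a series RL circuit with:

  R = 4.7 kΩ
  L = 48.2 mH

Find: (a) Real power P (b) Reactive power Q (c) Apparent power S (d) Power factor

Step 1 — Angular frequency: ω = 2π·f = 2π·1e+04 = 6.283e+04 rad/s.
Step 2 — Component impedances:
  R: Z = R = 4700 Ω
  L: Z = jωL = j·6.283e+04·0.0482 = 0 + j3028 Ω
Step 3 — Series combination: Z_total = R + L = 4700 + j3028 Ω = 5591∠32.8° Ω.
Step 4 — Source phasor: V = 16.1∠-175.8° V = -16.06 - j1.179 V.
Step 5 — Current: I = V / Z = -0.002528 + j0.001378 A = 0.00288∠151.4° A.
Step 6 — Complex power: S = V·I* = 0.03897 + j0.02511 VA.
Step 7 — Real power: P = Re(S) = 0.03897 W.
Step 8 — Reactive power: Q = Im(S) = 0.02511 VAR.
Step 9 — Apparent power: |S| = 0.04636 VA.
Step 10 — Power factor: PF = P/|S| = 0.8406 (lagging).

(a) P = 0.03897 W  (b) Q = 0.02511 VAR  (c) S = 0.04636 VA  (d) PF = 0.8406 (lagging)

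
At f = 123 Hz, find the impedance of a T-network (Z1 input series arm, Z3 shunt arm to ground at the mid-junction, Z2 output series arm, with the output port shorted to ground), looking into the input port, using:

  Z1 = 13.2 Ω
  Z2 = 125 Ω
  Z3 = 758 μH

Step 1 — Angular frequency: ω = 2π·f = 2π·123 = 772.8 rad/s.
Step 2 — Component impedances:
  Z1: Z = R = 13.2 Ω
  Z2: Z = R = 125 Ω
  Z3: Z = jωL = j·772.8·0.000758 = 0 + j0.5858 Ω
Step 3 — With the output port shorted to ground, the output series arm Z2 runs from the junction to ground; the shunt arm Z3 also runs from the junction to ground. They appear in parallel: Z3 || Z2 = 0.002745 + j0.5858 Ω.
Step 4 — Series with input arm Z1: Z_in = Z1 + (Z3 || Z2) = 13.2 + j0.5858 Ω = 13.22∠2.5° Ω.

Z = 13.2 + j0.5858 Ω = 13.22∠2.5° Ω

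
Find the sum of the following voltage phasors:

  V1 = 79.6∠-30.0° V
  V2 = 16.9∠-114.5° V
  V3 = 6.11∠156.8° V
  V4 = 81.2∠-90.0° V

Step 1 — Convert each phasor to rectangular form:
  V1 = 79.6·(cos(-30.0°) + j·sin(-30.0°)) = 68.94 - j39.8 V
  V2 = 16.9·(cos(-114.5°) + j·sin(-114.5°)) = -7.008 - j15.38 V
  V3 = 6.11·(cos(156.8°) + j·sin(156.8°)) = -5.616 + j2.407 V
  V4 = 81.2·(cos(-90.0°) + j·sin(-90.0°)) = 0 - j81.2 V
Step 2 — Sum components: V_total = 56.31 - j134 V.
Step 3 — Convert to polar: |V_total| = 145.3 V, ∠V_total = -67.2°.

V_total = 145.3∠-67.2° V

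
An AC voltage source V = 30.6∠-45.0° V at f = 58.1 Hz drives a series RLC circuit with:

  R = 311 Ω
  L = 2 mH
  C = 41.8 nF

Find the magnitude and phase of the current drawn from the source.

Step 1 — Angular frequency: ω = 2π·f = 2π·58.1 = 365.1 rad/s.
Step 2 — Component impedances:
  R: Z = R = 311 Ω
  L: Z = jωL = j·365.1·0.002 = 0 + j0.7301 Ω
  C: Z = 1/(jωC) = -j/(ω·C) = 0 - j6.553e+04 Ω
Step 3 — Series combination: Z_total = R + L + C = 311 - j6.553e+04 Ω = 6.553e+04∠-89.7° Ω.
Step 4 — Source phasor: V = 30.6∠-45.0° V = 21.64 - j21.64 V.
Step 5 — Ohm's law: I = V / Z_total = (21.64 - j21.64) / (311 - j6.553e+04) = 0.0003317 + j0.0003286 A.
Step 6 — Convert to polar: |I| = 0.0004669 A, ∠I = 44.7°.

I = 0.0004669∠44.7° A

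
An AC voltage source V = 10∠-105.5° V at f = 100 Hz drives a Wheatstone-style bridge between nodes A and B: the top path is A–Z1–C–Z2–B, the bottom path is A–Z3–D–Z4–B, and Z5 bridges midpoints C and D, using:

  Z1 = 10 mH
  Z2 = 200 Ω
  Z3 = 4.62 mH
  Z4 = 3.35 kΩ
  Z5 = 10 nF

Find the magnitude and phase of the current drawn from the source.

Step 1 — Angular frequency: ω = 2π·f = 2π·100 = 628.3 rad/s.
Step 2 — Component impedances:
  Z1: Z = jωL = j·628.3·0.01 = 0 + j6.283 Ω
  Z2: Z = R = 200 Ω
  Z3: Z = jωL = j·628.3·0.00462 = 0 + j2.903 Ω
  Z4: Z = R = 3350 Ω
  Z5: Z = 1/(jωC) = -j/(ω·C) = 0 - j1.592e+05 Ω
Step 3 — Bridge requires nodal analysis (the Z5 bridge couples midpoints C and D, so the two paths cannot be reduced to a simple series/parallel combination). Setting node B to ground and injecting 1 A at node A, the 3-node admittance system at A, C, D solves to V_A = Z_AB = 188.7 + j5.605 Ω = 188.8∠1.7° Ω.
Step 4 — Source phasor: V = 10∠-105.5° V = -2.672 - j9.636 V.
Step 5 — Ohm's law: I = V / Z_total = (-2.672 - j9.636) / (188.7 + j5.605) = -0.01566 - j0.05059 A.
Step 6 — Convert to polar: |I| = 0.05296 A, ∠I = -107.2°.

I = 0.05296∠-107.2° A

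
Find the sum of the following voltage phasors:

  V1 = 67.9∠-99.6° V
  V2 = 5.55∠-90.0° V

Step 1 — Convert each phasor to rectangular form:
  V1 = 67.9·(cos(-99.6°) + j·sin(-99.6°)) = -11.32 - j66.95 V
  V2 = 5.55·(cos(-90.0°) + j·sin(-90.0°)) = 0 - j5.55 V
Step 2 — Sum components: V_total = -11.32 - j72.5 V.
Step 3 — Convert to polar: |V_total| = 73.38 V, ∠V_total = -98.9°.

V_total = 73.38∠-98.9° V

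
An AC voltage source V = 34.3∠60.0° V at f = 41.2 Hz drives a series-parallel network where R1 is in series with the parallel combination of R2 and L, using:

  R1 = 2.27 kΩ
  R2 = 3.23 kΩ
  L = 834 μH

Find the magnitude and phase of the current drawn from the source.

Step 1 — Angular frequency: ω = 2π·f = 2π·41.2 = 258.9 rad/s.
Step 2 — Component impedances:
  R1: Z = R = 2270 Ω
  R2: Z = R = 3230 Ω
  L: Z = jωL = j·258.9·0.000834 = 0 + j0.2159 Ω
Step 3 — Parallel branch: R2 || L = 1/(1/R2 + 1/L) = 1.443e-05 + j0.2159 Ω.
Step 4 — Series with R1: Z_total = R1 + (R2 || L) = 2270 + j0.2159 Ω = 2270∠0.0° Ω.
Step 5 — Source phasor: V = 34.3∠60.0° V = 17.15 + j29.7 V.
Step 6 — Ohm's law: I = V / Z_total = (17.15 + j29.7) / (2270 + j0.2159) = 0.007556 + j0.01309 A.
Step 7 — Convert to polar: |I| = 0.01511 A, ∠I = 60.0°.

I = 0.01511∠60.0° A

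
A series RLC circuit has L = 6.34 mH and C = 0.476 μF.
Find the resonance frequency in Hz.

Step 1 — Resonance condition Im(Z)=0 gives ω₀ = 1/√(LC).
Step 2 — ω₀ = 1/√(0.00634·4.76e-07) = 1.82e+04 rad/s.
Step 3 — f₀ = ω₀/(2π) = 2897 Hz.

f₀ = 2897 Hz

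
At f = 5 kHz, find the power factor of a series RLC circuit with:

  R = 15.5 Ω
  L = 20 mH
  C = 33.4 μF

Step 1 — Angular frequency: ω = 2π·f = 2π·5000 = 3.142e+04 rad/s.
Step 2 — Component impedances:
  R: Z = R = 15.5 Ω
  L: Z = jωL = j·3.142e+04·0.02 = 0 + j628.3 Ω
  C: Z = 1/(jωC) = -j/(ω·C) = 0 - j0.953 Ω
Step 3 — Series combination: Z_total = R + L + C = 15.5 + j627.4 Ω = 627.6∠88.6° Ω.
Step 4 — Power factor: PF = cos(φ) = Re(Z)/|Z| = 15.5/627.6 = 0.0247.
Step 5 — Type: Im(Z) = 627.4 ⇒ lagging (phase φ = 88.6°).

PF = 0.0247 (lagging, φ = 88.6°)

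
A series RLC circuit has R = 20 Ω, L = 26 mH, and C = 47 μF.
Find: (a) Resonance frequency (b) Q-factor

Step 1 — Resonance condition Im(Z)=0 gives ω₀ = 1/√(LC).
Step 2 — ω₀ = 1/√(0.026·4.7e-05) = 904.6 rad/s.
Step 3 — f₀ = ω₀/(2π) = 144 Hz.
Step 4 — Series Q: Q = ω₀L/R = 904.6·0.026/20 = 1.176.

(a) f₀ = 144 Hz  (b) Q = 1.176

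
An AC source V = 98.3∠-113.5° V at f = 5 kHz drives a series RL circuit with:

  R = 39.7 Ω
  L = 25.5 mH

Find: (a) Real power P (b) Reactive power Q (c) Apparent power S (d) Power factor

Step 1 — Angular frequency: ω = 2π·f = 2π·5000 = 3.142e+04 rad/s.
Step 2 — Component impedances:
  R: Z = R = 39.7 Ω
  L: Z = jωL = j·3.142e+04·0.0255 = 0 + j801.1 Ω
Step 3 — Series combination: Z_total = R + L = 39.7 + j801.1 Ω = 802.1∠87.2° Ω.
Step 4 — Source phasor: V = 98.3∠-113.5° V = -39.2 - j90.15 V.
Step 5 — Current: I = V / Z = -0.1147 + j0.04325 A = 0.1226∠159.3° A.
Step 6 — Complex power: S = V·I* = 0.5963 + j12.03 VA.
Step 7 — Real power: P = Re(S) = 0.5963 W.
Step 8 — Reactive power: Q = Im(S) = 12.03 VAR.
Step 9 — Apparent power: |S| = 12.05 VA.
Step 10 — Power factor: PF = P/|S| = 0.0495 (lagging).

(a) P = 0.5963 W  (b) Q = 12.03 VAR  (c) S = 12.05 VA  (d) PF = 0.0495 (lagging)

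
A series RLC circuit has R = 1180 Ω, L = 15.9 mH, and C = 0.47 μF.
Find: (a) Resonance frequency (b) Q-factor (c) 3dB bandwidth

Step 1 — Resonance: ω₀ = 1/√(LC) = 1/√(0.0159·4.7e-07) = 1.157e+04 rad/s.
Step 2 — f₀ = ω₀/(2π) = 1841 Hz.
Step 3 — Series Q: Q = ω₀L/R = 1.157e+04·0.0159/1180 = 0.1559.
Step 4 — Bandwidth: Δω = ω₀/Q = 7.421e+04 rad/s; BW = Δω/(2π) = 1.181e+04 Hz.

(a) f₀ = 1841 Hz  (b) Q = 0.1559  (c) BW = 1.181e+04 Hz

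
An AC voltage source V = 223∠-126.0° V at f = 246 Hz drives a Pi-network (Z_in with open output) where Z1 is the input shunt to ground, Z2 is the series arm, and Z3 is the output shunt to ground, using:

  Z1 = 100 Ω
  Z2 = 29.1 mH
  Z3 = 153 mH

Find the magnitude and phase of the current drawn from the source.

Step 1 — Angular frequency: ω = 2π·f = 2π·246 = 1546 rad/s.
Step 2 — Component impedances:
  Z1: Z = R = 100 Ω
  Z2: Z = jωL = j·1546·0.0291 = 0 + j44.98 Ω
  Z3: Z = jωL = j·1546·0.153 = 0 + j236.5 Ω
Step 3 — With open output, the series arm Z2 and the output shunt Z3 appear in series to ground: Z2 + Z3 = 0 + j281.5 Ω.
Step 4 — Parallel with input shunt Z1: Z_in = Z1 || (Z2 + Z3) = 88.79 + j31.55 Ω = 94.23∠19.6° Ω.
Step 5 — Source phasor: V = 223∠-126.0° V = -131.1 - j180.4 V.
Step 6 — Ohm's law: I = V / Z_total = (-131.1 - j180.4) / (88.79 + j31.55) = -1.952 - j1.338 A.
Step 7 — Convert to polar: |I| = 2.367 A, ∠I = -145.6°.

I = 2.367∠-145.6° A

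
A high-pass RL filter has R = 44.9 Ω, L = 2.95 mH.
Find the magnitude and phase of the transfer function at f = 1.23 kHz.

Step 1 — Angular frequency: ω = 2π·1230 = 7728 rad/s.
Step 2 — Transfer function: H(jω) = jωL/(R + jωL).
Step 3 — Numerator jωL = j·22.8; denominator R + jωL = 44.9 + j22.8.
Step 4 — H = 0.205 + j0.4037.
Step 5 — Magnitude: |H| = 0.4527 (-6.9 dB); phase: φ = 63.1°.

|H| = 0.4527 (-6.9 dB), φ = 63.1°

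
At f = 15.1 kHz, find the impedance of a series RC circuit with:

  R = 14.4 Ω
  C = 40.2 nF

Step 1 — Angular frequency: ω = 2π·f = 2π·1.51e+04 = 9.488e+04 rad/s.
Step 2 — Component impedances:
  R: Z = R = 14.4 Ω
  C: Z = 1/(jωC) = -j/(ω·C) = 0 - j262.2 Ω
Step 3 — Series combination: Z_total = R + C = 14.4 - j262.2 Ω = 262.6∠-86.9° Ω.

Z = 14.4 - j262.2 Ω = 262.6∠-86.9° Ω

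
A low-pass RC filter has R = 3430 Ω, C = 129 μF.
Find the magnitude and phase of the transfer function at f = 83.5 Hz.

Step 1 — Angular frequency: ω = 2π·83.5 = 524.6 rad/s.
Step 2 — Transfer function: H(jω) = 1/(1 + jωRC).
Step 3 — Denominator: 1 + jωRC = 1 + j·524.6·3430·0.000129 = 1 + j232.1.
Step 4 — H = 1.856e-05 - j0.004308.
Step 5 — Magnitude: |H| = 0.004308 (-47.3 dB); phase: φ = -89.8°.

|H| = 0.004308 (-47.3 dB), φ = -89.8°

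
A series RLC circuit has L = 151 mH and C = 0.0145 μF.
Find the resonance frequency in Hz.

Step 1 — Resonance condition Im(Z)=0 gives ω₀ = 1/√(LC).
Step 2 — ω₀ = 1/√(0.151·1.45e-08) = 2.137e+04 rad/s.
Step 3 — f₀ = ω₀/(2π) = 3401 Hz.

f₀ = 3401 Hz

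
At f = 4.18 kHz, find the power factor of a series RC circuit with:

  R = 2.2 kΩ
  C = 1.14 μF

Step 1 — Angular frequency: ω = 2π·f = 2π·4180 = 2.626e+04 rad/s.
Step 2 — Component impedances:
  R: Z = R = 2200 Ω
  C: Z = 1/(jωC) = -j/(ω·C) = 0 - j33.4 Ω
Step 3 — Series combination: Z_total = R + C = 2200 - j33.4 Ω = 2200∠-0.9° Ω.
Step 4 — Power factor: PF = cos(φ) = Re(Z)/|Z| = 2200/2200.3 = 0.9999.
Step 5 — Type: Im(Z) = -33.4 ⇒ leading (phase φ = -0.9°).

PF = 0.9999 (leading, φ = -0.9°)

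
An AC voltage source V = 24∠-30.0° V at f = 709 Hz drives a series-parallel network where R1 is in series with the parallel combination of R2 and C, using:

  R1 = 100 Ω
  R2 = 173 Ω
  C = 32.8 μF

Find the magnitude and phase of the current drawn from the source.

Step 1 — Angular frequency: ω = 2π·f = 2π·709 = 4455 rad/s.
Step 2 — Component impedances:
  R1: Z = R = 100 Ω
  R2: Z = R = 173 Ω
  C: Z = 1/(jωC) = -j/(ω·C) = 0 - j6.844 Ω
Step 3 — Parallel branch: R2 || C = 1/(1/R2 + 1/C) = 0.2703 - j6.833 Ω.
Step 4 — Series with R1: Z_total = R1 + (R2 || C) = 100.3 - j6.833 Ω = 100.5∠-3.9° Ω.
Step 5 — Source phasor: V = 24∠-30.0° V = 20.78 - j12 V.
Step 6 — Ohm's law: I = V / Z_total = (20.78 - j12) / (100.3 - j6.833) = 0.2144 - j0.1051 A.
Step 7 — Convert to polar: |I| = 0.2388 A, ∠I = -26.1°.

I = 0.2388∠-26.1° A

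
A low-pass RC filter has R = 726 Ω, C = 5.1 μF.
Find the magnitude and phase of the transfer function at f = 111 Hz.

Step 1 — Angular frequency: ω = 2π·111 = 697.4 rad/s.
Step 2 — Transfer function: H(jω) = 1/(1 + jωRC).
Step 3 — Denominator: 1 + jωRC = 1 + j·697.4·726·5.1e-06 = 1 + j2.582.
Step 4 — H = 0.1304 - j0.3367.
Step 5 — Magnitude: |H| = 0.3611 (-8.8 dB); phase: φ = -68.8°.

|H| = 0.3611 (-8.8 dB), φ = -68.8°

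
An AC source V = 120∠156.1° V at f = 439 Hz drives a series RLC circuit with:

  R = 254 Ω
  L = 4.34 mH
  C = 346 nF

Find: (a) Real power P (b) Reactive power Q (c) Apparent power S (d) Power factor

Step 1 — Angular frequency: ω = 2π·f = 2π·439 = 2758 rad/s.
Step 2 — Component impedances:
  R: Z = R = 254 Ω
  L: Z = jωL = j·2758·0.00434 = 0 + j11.97 Ω
  C: Z = 1/(jωC) = -j/(ω·C) = 0 - j1048 Ω
Step 3 — Series combination: Z_total = R + L + C = 254 - j1036 Ω = 1067∠-76.2° Ω.
Step 4 — Source phasor: V = 120∠156.1° V = -109.7 + j48.62 V.
Step 5 — Current: I = V / Z = -0.06877 - j0.08905 A = 0.1125∠-127.7° A.
Step 6 — Complex power: S = V·I* = 3.216 - j13.11 VA.
Step 7 — Real power: P = Re(S) = 3.216 W.
Step 8 — Reactive power: Q = Im(S) = -13.11 VAR.
Step 9 — Apparent power: |S| = 13.5 VA.
Step 10 — Power factor: PF = P/|S| = 0.2382 (leading).

(a) P = 3.216 W  (b) Q = -13.11 VAR  (c) S = 13.5 VA  (d) PF = 0.2382 (leading)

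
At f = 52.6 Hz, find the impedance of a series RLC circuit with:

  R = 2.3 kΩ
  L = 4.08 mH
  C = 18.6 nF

Step 1 — Angular frequency: ω = 2π·f = 2π·52.6 = 330.5 rad/s.
Step 2 — Component impedances:
  R: Z = R = 2300 Ω
  L: Z = jωL = j·330.5·0.00408 = 0 + j1.348 Ω
  C: Z = 1/(jωC) = -j/(ω·C) = 0 - j1.627e+05 Ω
Step 3 — Series combination: Z_total = R + L + C = 2300 - j1.627e+05 Ω = 1.627e+05∠-89.2° Ω.

Z = 2300 - j1.627e+05 Ω = 1.627e+05∠-89.2° Ω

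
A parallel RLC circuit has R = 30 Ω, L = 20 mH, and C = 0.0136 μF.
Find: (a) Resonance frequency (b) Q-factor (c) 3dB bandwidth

Step 1 — Resonance: ω₀ = 1/√(LC) = 1/√(0.02·1.36e-08) = 6.063e+04 rad/s.
Step 2 — f₀ = ω₀/(2π) = 9650 Hz.
Step 3 — Parallel Q: Q = R/(ω₀L) = 30/(6.063e+04·0.02) = 0.02474.
Step 4 — Bandwidth: Δω = ω₀/Q = 2.451e+06 rad/s; BW = Δω/(2π) = 3.901e+05 Hz.

(a) f₀ = 9650 Hz  (b) Q = 0.02474  (c) BW = 3.901e+05 Hz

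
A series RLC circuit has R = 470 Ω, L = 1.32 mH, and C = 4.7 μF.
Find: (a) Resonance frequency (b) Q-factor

Step 1 — Resonance condition Im(Z)=0 gives ω₀ = 1/√(LC).
Step 2 — ω₀ = 1/√(0.00132·4.7e-06) = 1.27e+04 rad/s.
Step 3 — f₀ = ω₀/(2π) = 2021 Hz.
Step 4 — Series Q: Q = ω₀L/R = 1.27e+04·0.00132/470 = 0.03566.

(a) f₀ = 2021 Hz  (b) Q = 0.03566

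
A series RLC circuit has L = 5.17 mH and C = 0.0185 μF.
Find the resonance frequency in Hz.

Step 1 — Resonance condition Im(Z)=0 gives ω₀ = 1/√(LC).
Step 2 — ω₀ = 1/√(0.00517·1.85e-08) = 1.023e+05 rad/s.
Step 3 — f₀ = ω₀/(2π) = 1.627e+04 Hz.

f₀ = 1.627e+04 Hz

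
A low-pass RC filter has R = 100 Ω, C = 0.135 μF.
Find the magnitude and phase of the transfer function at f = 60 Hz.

Step 1 — Angular frequency: ω = 2π·60 = 377 rad/s.
Step 2 — Transfer function: H(jω) = 1/(1 + jωRC).
Step 3 — Denominator: 1 + jωRC = 1 + j·377·100·1.35e-07 = 1 + j0.005089.
Step 4 — H = 1 - j0.005089.
Step 5 — Magnitude: |H| = 1 (-0.0 dB); phase: φ = -0.3°.

|H| = 1 (-0.0 dB), φ = -0.3°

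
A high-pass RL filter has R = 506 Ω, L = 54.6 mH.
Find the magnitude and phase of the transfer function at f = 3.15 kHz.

Step 1 — Angular frequency: ω = 2π·3150 = 1.979e+04 rad/s.
Step 2 — Transfer function: H(jω) = jωL/(R + jωL).
Step 3 — Numerator jωL = j·1081; denominator R + jωL = 506 + j1081.
Step 4 — H = 0.8202 + j0.384.
Step 5 — Magnitude: |H| = 0.9056 (-0.9 dB); phase: φ = 25.1°.

|H| = 0.9056 (-0.9 dB), φ = 25.1°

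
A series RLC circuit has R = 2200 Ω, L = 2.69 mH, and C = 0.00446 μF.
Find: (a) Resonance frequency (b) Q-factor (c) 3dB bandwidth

Step 1 — Resonance: ω₀ = 1/√(LC) = 1/√(0.00269·4.46e-09) = 2.887e+05 rad/s.
Step 2 — f₀ = ω₀/(2π) = 4.595e+04 Hz.
Step 3 — Series Q: Q = ω₀L/R = 2.887e+05·0.00269/2200 = 0.353.
Step 4 — Bandwidth: Δω = ω₀/Q = 8.178e+05 rad/s; BW = Δω/(2π) = 1.302e+05 Hz.

(a) f₀ = 4.595e+04 Hz  (b) Q = 0.353  (c) BW = 1.302e+05 Hz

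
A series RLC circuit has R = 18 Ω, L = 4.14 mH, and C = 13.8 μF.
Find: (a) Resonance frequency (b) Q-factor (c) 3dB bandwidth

Step 1 — Resonance condition Im(Z)=0 gives ω₀ = 1/√(LC).
Step 2 — ω₀ = 1/√(0.00414·1.38e-05) = 4184 rad/s.
Step 3 — f₀ = ω₀/(2π) = 665.9 Hz.
Step 4 — Series Q: Q = ω₀L/R = 4184·0.00414/18 = 0.9623.
Step 5 — 3dB bandwidth: Δω = ω₀/Q = 4348 rad/s; BW = Δω/(2π) = 692 Hz.

(a) f₀ = 665.9 Hz  (b) Q = 0.9623  (c) BW = 692 Hz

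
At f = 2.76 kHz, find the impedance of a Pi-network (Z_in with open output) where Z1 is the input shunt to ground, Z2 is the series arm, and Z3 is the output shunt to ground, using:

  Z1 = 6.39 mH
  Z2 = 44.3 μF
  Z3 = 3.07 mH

Step 1 — Angular frequency: ω = 2π·f = 2π·2760 = 1.734e+04 rad/s.
Step 2 — Component impedances:
  Z1: Z = jωL = j·1.734e+04·0.00639 = 0 + j110.8 Ω
  Z2: Z = 1/(jωC) = -j/(ω·C) = 0 - j1.302 Ω
  Z3: Z = jωL = j·1.734e+04·0.00307 = 0 + j53.24 Ω
Step 3 — With open output, the series arm Z2 and the output shunt Z3 appear in series to ground: Z2 + Z3 = 0 + j51.94 Ω.
Step 4 — Parallel with input shunt Z1: Z_in = Z1 || (Z2 + Z3) = 0 + j35.36 Ω = 35.36∠90.0° Ω.

Z = 0 + j35.36 Ω = 35.36∠90.0° Ω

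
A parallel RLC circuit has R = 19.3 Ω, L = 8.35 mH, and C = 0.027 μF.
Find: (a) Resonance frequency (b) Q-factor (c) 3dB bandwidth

Step 1 — Resonance: ω₀ = 1/√(LC) = 1/√(0.00835·2.7e-08) = 6.66e+04 rad/s.
Step 2 — f₀ = ω₀/(2π) = 1.06e+04 Hz.
Step 3 — Parallel Q: Q = R/(ω₀L) = 19.3/(6.66e+04·0.00835) = 0.03471.
Step 4 — Bandwidth: Δω = ω₀/Q = 1.919e+06 rad/s; BW = Δω/(2π) = 3.054e+05 Hz.

(a) f₀ = 1.06e+04 Hz  (b) Q = 0.03471  (c) BW = 3.054e+05 Hz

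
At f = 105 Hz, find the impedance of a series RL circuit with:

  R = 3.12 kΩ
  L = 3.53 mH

Step 1 — Angular frequency: ω = 2π·f = 2π·105 = 659.7 rad/s.
Step 2 — Component impedances:
  R: Z = R = 3120 Ω
  L: Z = jωL = j·659.7·0.00353 = 0 + j2.329 Ω
Step 3 — Series combination: Z_total = R + L = 3120 + j2.329 Ω = 3120∠0.0° Ω.

Z = 3120 + j2.329 Ω = 3120∠0.0° Ω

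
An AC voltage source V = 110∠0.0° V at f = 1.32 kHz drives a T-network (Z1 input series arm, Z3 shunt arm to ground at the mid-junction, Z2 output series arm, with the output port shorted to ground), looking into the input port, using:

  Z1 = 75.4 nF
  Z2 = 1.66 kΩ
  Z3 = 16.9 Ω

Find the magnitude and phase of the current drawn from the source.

Step 1 — Angular frequency: ω = 2π·f = 2π·1320 = 8294 rad/s.
Step 2 — Component impedances:
  Z1: Z = 1/(jωC) = -j/(ω·C) = 0 - j1599 Ω
  Z2: Z = R = 1660 Ω
  Z3: Z = R = 16.9 Ω
Step 3 — With the output port shorted to ground, the output series arm Z2 runs from the junction to ground; the shunt arm Z3 also runs from the junction to ground. They appear in parallel: Z3 || Z2 = 16.73 Ω.
Step 4 — Series with input arm Z1: Z_in = Z1 + (Z3 || Z2) = 16.73 - j1599 Ω = 1599∠-89.4° Ω.
Step 5 — Source phasor: V = 110∠0.0° V = 110 V.
Step 6 — Ohm's law: I = V / Z_total = (110) / (16.73 - j1599) = 0.0007196 + j0.06878 A.
Step 7 — Convert to polar: |I| = 0.06879 A, ∠I = 89.4°.

I = 0.06879∠89.4° A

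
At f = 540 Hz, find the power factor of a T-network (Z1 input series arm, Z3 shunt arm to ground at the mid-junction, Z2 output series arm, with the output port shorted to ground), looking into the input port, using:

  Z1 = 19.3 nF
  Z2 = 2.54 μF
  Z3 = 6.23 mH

Step 1 — Angular frequency: ω = 2π·f = 2π·540 = 3393 rad/s.
Step 2 — Component impedances:
  Z1: Z = 1/(jωC) = -j/(ω·C) = 0 - j1.527e+04 Ω
  Z2: Z = 1/(jωC) = -j/(ω·C) = 0 - j116 Ω
  Z3: Z = jωL = j·3393·0.00623 = 0 + j21.14 Ω
Step 3 — With the output port shorted to ground, the output series arm Z2 runs from the junction to ground; the shunt arm Z3 also runs from the junction to ground. They appear in parallel: Z3 || Z2 = 0 + j25.85 Ω.
Step 4 — Series with input arm Z1: Z_in = Z1 + (Z3 || Z2) = 0 - j1.525e+04 Ω = 1.525e+04∠-90.0° Ω.
Step 5 — Power factor: PF = cos(φ) = Re(Z)/|Z| = 0/1.525e+04 = 0.
Step 6 — Type: Im(Z) = -1.525e+04 ⇒ leading (phase φ = -90.0°).

PF = 0 (leading, φ = -90.0°)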